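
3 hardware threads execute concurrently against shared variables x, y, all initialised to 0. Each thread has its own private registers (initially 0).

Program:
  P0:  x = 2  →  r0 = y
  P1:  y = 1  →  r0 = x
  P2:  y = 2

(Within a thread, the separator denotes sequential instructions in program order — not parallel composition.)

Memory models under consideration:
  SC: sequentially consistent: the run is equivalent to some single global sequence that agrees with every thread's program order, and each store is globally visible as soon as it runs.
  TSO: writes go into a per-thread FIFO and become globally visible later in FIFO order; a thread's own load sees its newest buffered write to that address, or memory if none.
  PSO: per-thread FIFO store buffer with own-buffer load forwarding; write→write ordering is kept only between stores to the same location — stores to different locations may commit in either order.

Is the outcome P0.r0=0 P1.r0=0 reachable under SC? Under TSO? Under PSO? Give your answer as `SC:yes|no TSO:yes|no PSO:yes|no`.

outcome vector order: (P0.r0,P1.r0)
SC: 5 outcomes — {(0,2); (1,0); (1,2); (2,0); (2,2)}
TSO: 6 outcomes — {(0,0); (0,2); (1,0); (1,2); (2,0); (2,2)}
PSO: 6 outcomes — {(0,0); (0,2); (1,0); (1,2); (2,0); (2,2)}
target (0,0) ∈ {TSO,PSO}

SC:no TSO:yes PSO:yes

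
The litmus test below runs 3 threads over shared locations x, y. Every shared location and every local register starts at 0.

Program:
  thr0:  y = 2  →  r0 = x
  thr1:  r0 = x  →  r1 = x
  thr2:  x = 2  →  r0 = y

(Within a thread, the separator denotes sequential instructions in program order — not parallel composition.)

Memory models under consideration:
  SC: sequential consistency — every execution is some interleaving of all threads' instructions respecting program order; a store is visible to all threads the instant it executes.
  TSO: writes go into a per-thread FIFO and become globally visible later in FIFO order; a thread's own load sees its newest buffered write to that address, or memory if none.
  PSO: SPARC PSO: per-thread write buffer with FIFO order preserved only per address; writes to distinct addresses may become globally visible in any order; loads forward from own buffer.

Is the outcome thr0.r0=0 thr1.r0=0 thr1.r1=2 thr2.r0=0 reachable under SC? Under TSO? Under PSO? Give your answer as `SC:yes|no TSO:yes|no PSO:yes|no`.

outcome vector order: (thr0.r0,thr1.r0,thr1.r1,thr2.r0)
SC: 9 outcomes — {0/0/0/2 0/0/2/2 0/2/2/2 2/0/0/0 2/0/0/2 2/0/2/0 2/0/2/2 2/2/2/0 2/2/2/2}
TSO: 12 outcomes — {0/0/0/0 0/0/0/2 0/0/2/0 0/0/2/2 0/2/2/0 0/2/2/2 2/0/0/0 2/0/0/2 2/0/2/0 2/0/2/2 2/2/2/0 2/2/2/2}
PSO: 12 outcomes — {0/0/0/0 0/0/0/2 0/0/2/0 0/0/2/2 0/2/2/0 0/2/2/2 2/0/0/0 2/0/0/2 2/0/2/0 2/0/2/2 2/2/2/0 2/2/2/2}
target 0/0/2/0 ∈ {TSO,PSO}

SC:no TSO:yes PSO:yes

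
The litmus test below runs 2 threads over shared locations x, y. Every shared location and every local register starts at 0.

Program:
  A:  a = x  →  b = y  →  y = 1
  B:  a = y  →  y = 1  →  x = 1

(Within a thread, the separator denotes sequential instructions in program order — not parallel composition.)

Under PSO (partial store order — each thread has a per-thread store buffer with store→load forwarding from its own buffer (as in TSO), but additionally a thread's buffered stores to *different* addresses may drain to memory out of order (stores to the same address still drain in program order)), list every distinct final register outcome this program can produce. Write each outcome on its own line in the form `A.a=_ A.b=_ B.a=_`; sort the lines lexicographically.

A.a=0 A.b=0 B.a=0
A.a=0 A.b=0 B.a=1
A.a=0 A.b=1 B.a=0
A.a=1 A.b=0 B.a=0
A.a=1 A.b=1 B.a=0

outcome vector order: (A.a,A.b,B.a)
|PSO outcomes| = 5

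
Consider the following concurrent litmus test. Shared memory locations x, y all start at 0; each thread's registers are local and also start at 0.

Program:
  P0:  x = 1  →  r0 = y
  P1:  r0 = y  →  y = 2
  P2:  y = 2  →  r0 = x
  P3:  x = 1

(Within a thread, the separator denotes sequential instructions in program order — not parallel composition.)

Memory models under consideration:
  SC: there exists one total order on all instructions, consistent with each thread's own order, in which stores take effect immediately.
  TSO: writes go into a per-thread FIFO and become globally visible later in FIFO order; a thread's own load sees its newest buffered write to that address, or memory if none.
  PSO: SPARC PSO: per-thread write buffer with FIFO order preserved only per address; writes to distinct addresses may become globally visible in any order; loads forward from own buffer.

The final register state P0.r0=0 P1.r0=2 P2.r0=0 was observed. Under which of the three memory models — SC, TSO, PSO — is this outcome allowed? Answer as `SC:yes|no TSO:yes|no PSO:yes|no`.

SC:no TSO:yes PSO:yes

outcome vector order: (P0.r0,P1.r0,P2.r0)
[SC] allowed = {<0 0 1>, <0 2 1>, <2 0 0>, <2 0 1>, <2 2 0>, <2 2 1>}
[TSO] allowed = {<0 0 0>, <0 0 1>, <0 2 0>, <0 2 1>, <2 0 0>, <2 0 1>, <2 2 0>, <2 2 1>}
[PSO] allowed = {<0 0 0>, <0 0 1>, <0 2 0>, <0 2 1>, <2 0 0>, <2 0 1>, <2 2 0>, <2 2 1>}
target <0 2 0> ∈ {TSO,PSO}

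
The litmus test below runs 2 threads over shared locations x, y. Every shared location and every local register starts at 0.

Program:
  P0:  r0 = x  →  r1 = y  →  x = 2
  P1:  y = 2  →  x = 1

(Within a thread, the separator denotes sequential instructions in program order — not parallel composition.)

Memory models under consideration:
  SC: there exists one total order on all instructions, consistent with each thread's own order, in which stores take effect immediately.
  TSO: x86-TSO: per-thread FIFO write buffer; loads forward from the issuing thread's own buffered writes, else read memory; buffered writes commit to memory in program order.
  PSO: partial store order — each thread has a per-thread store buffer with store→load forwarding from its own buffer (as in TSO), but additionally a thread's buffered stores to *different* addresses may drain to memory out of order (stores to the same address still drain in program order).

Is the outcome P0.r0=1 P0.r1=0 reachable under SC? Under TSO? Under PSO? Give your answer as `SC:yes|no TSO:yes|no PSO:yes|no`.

SC:no TSO:no PSO:yes

outcome vector order: (P0.r0,P0.r1)
under SC → (0,0), (0,2), (1,2)
under TSO → (0,0), (0,2), (1,2)
under PSO → (0,0), (0,2), (1,0), (1,2)
target (1,0) ∈ {PSO}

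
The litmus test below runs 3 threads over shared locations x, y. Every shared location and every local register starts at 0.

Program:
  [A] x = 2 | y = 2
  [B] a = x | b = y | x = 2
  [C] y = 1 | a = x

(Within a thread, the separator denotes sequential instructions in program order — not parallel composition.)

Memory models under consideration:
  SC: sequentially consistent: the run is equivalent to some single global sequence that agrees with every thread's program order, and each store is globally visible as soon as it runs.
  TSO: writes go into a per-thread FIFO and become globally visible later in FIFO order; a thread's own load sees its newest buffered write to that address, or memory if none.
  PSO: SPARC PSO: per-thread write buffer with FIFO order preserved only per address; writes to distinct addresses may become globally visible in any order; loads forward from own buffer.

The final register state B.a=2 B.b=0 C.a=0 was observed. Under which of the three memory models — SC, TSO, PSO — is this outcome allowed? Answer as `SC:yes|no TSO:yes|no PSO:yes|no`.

outcome vector order: (B.a,B.b,C.a)
under SC → (0,0,0) (0,0,2) (0,1,0) (0,1,2) (0,2,0) (0,2,2) (2,0,2) (2,1,0) (2,1,2) (2,2,0) (2,2,2)
under TSO → (0,0,0) (0,0,2) (0,1,0) (0,1,2) (0,2,0) (0,2,2) (2,0,0) (2,0,2) (2,1,0) (2,1,2) (2,2,0) (2,2,2)
under PSO → (0,0,0) (0,0,2) (0,1,0) (0,1,2) (0,2,0) (0,2,2) (2,0,0) (2,0,2) (2,1,0) (2,1,2) (2,2,0) (2,2,2)
target (2,0,0) ∈ {TSO,PSO}

SC:no TSO:yes PSO:yes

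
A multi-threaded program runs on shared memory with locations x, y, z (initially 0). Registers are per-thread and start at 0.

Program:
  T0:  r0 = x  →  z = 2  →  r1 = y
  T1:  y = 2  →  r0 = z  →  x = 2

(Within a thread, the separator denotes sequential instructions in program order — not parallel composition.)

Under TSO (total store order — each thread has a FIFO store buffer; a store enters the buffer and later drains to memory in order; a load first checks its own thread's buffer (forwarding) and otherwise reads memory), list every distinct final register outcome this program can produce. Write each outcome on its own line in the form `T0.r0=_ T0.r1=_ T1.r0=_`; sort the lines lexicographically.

outcome vector order: (T0.r0,T0.r1,T1.r0)
|TSO outcomes| = 5

T0.r0=0 T0.r1=0 T1.r0=0
T0.r0=0 T0.r1=0 T1.r0=2
T0.r0=0 T0.r1=2 T1.r0=0
T0.r0=0 T0.r1=2 T1.r0=2
T0.r0=2 T0.r1=2 T1.r0=0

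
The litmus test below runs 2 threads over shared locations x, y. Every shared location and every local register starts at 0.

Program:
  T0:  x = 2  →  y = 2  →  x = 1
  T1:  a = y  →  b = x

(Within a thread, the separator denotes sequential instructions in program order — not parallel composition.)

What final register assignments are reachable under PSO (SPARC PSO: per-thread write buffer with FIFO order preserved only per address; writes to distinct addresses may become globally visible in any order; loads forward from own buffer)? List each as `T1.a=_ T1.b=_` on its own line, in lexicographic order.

T1.a=0 T1.b=0
T1.a=0 T1.b=1
T1.a=0 T1.b=2
T1.a=2 T1.b=0
T1.a=2 T1.b=1
T1.a=2 T1.b=2

outcome vector order: (T1.a,T1.b)
|PSO outcomes| = 6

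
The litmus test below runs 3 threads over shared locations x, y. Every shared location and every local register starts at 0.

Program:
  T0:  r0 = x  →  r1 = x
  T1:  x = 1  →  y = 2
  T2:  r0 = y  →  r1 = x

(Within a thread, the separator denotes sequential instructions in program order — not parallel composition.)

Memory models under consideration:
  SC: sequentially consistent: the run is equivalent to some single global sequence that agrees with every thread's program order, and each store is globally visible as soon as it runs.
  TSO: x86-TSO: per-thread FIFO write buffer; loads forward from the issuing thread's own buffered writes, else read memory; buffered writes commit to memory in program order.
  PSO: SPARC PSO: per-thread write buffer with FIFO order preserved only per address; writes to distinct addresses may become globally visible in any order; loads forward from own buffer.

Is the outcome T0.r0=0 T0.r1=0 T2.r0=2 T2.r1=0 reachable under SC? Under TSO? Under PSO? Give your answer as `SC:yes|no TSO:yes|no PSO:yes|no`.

SC:no TSO:no PSO:yes

outcome vector order: (T0.r0,T0.r1,T2.r0,T2.r1)
[SC] allowed = {<0 0 0 0>, <0 0 0 1>, <0 0 2 1>, <0 1 0 0>, <0 1 0 1>, <0 1 2 1>, <1 1 0 0>, <1 1 0 1>, <1 1 2 1>}
[TSO] allowed = {<0 0 0 0>, <0 0 0 1>, <0 0 2 1>, <0 1 0 0>, <0 1 0 1>, <0 1 2 1>, <1 1 0 0>, <1 1 0 1>, <1 1 2 1>}
[PSO] allowed = {<0 0 0 0>, <0 0 0 1>, <0 0 2 0>, <0 0 2 1>, <0 1 0 0>, <0 1 0 1>, <0 1 2 0>, <0 1 2 1>, <1 1 0 0>, <1 1 0 1>, <1 1 2 0>, <1 1 2 1>}
target <0 0 2 0> ∈ {PSO}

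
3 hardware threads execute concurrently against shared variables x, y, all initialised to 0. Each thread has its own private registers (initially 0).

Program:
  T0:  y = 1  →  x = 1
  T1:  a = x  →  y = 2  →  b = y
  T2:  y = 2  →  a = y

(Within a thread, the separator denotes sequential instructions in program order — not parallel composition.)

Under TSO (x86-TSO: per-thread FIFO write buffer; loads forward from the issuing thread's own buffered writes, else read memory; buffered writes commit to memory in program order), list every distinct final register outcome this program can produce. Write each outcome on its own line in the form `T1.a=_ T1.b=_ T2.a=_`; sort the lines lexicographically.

outcome vector order: (T1.a,T1.b,T2.a)
|TSO outcomes| = 6

T1.a=0 T1.b=1 T2.a=1
T1.a=0 T1.b=1 T2.a=2
T1.a=0 T1.b=2 T2.a=1
T1.a=0 T1.b=2 T2.a=2
T1.a=1 T1.b=2 T2.a=1
T1.a=1 T1.b=2 T2.a=2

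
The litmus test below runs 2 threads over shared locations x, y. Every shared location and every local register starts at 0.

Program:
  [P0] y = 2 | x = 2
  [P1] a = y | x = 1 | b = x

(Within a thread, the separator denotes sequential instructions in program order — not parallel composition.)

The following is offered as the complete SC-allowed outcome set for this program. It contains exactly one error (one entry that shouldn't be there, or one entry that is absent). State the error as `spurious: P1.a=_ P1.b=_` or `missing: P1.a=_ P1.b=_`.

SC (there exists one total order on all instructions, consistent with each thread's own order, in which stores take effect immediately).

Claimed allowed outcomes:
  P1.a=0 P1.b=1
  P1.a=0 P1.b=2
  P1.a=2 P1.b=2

missing: P1.a=2 P1.b=1

outcome vector order: (P1.a,P1.b)
under SC → 01; 02; 21; 22
SC∖claimed = {21}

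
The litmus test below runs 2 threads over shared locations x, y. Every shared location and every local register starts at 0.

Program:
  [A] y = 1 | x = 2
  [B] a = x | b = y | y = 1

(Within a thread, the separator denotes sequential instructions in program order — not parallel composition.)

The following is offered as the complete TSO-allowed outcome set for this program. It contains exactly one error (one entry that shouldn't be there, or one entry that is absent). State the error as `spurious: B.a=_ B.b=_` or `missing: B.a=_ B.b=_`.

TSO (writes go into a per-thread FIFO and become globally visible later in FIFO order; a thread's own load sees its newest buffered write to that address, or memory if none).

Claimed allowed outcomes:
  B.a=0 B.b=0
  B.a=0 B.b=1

missing: B.a=2 B.b=1

outcome vector order: (B.a,B.b)
TSO: 3 outcomes — {0/0, 0/1, 2/1}
TSO∖claimed = {2/1}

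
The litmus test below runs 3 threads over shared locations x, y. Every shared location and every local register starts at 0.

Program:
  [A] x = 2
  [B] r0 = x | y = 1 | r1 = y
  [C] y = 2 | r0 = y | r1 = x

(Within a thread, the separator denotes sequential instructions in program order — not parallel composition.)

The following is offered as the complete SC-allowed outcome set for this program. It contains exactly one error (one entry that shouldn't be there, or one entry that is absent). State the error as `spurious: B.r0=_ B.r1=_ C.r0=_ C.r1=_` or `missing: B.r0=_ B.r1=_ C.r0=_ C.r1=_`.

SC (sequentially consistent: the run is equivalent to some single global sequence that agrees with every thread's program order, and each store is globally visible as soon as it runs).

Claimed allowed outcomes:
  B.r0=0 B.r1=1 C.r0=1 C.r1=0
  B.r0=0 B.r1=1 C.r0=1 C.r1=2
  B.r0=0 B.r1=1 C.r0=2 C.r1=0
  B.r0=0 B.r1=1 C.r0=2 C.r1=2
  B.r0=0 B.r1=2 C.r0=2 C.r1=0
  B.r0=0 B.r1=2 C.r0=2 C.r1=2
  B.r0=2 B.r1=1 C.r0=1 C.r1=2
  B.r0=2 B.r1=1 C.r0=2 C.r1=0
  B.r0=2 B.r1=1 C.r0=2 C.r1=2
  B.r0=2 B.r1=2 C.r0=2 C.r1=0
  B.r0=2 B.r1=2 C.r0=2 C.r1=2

outcome vector order: (B.r0,B.r1,C.r0,C.r1)
SC (10): (0,1,1,0); (0,1,1,2); (0,1,2,0); (0,1,2,2); (0,2,2,0); (0,2,2,2); (2,1,1,2); (2,1,2,0); (2,1,2,2); (2,2,2,2)
claimed∖SC = {(2,2,2,0)}

spurious: B.r0=2 B.r1=2 C.r0=2 C.r1=0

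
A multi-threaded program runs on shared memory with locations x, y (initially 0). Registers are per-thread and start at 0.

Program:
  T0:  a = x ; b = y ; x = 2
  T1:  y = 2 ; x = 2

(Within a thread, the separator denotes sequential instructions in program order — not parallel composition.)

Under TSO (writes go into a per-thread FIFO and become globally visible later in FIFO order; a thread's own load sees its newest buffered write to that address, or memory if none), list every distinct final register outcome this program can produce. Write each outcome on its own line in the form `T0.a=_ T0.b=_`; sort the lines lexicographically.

outcome vector order: (T0.a,T0.b)
|TSO outcomes| = 3

T0.a=0 T0.b=0
T0.a=0 T0.b=2
T0.a=2 T0.b=2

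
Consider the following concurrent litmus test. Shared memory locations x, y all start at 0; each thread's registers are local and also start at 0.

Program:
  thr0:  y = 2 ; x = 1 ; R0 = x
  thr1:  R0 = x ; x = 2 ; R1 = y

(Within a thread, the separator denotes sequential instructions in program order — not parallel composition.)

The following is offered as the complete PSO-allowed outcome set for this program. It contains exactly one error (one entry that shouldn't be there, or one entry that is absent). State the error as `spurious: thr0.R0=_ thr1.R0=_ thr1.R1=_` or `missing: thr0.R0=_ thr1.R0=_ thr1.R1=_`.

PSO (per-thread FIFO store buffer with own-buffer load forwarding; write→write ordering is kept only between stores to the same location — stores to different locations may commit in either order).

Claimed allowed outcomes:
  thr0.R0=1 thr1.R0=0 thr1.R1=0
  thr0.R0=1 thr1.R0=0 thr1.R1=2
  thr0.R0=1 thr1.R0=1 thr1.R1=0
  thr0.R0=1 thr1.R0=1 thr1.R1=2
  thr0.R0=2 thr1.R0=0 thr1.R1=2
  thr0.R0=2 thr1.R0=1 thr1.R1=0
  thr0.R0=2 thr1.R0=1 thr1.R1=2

outcome vector order: (thr0.R0,thr1.R0,thr1.R1)
under PSO → <1 0 0>; <1 0 2>; <1 1 0>; <1 1 2>; <2 0 0>; <2 0 2>; <2 1 0>; <2 1 2>
PSO∖claimed = {<2 0 0>}

missing: thr0.R0=2 thr1.R0=0 thr1.R1=0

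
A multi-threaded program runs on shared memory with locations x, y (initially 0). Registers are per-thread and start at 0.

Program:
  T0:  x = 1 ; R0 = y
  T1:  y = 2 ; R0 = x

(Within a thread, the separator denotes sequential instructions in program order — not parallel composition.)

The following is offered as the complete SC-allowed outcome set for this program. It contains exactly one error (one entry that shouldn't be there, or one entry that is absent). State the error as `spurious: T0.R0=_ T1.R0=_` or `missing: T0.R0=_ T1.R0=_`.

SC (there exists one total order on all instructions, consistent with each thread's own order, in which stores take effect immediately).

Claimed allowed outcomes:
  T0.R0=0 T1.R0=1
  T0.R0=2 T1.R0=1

missing: T0.R0=2 T1.R0=0

outcome vector order: (T0.R0,T1.R0)
[SC] allowed = {0/1; 2/0; 2/1}
SC∖claimed = {2/0}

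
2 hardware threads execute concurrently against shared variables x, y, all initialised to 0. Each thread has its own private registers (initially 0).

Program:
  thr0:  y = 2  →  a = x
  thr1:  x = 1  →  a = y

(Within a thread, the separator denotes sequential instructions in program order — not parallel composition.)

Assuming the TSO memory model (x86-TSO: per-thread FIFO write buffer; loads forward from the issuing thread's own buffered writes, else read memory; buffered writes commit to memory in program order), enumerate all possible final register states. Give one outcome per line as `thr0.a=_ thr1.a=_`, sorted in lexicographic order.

thr0.a=0 thr1.a=0
thr0.a=0 thr1.a=2
thr0.a=1 thr1.a=0
thr0.a=1 thr1.a=2

outcome vector order: (thr0.a,thr1.a)
|TSO outcomes| = 4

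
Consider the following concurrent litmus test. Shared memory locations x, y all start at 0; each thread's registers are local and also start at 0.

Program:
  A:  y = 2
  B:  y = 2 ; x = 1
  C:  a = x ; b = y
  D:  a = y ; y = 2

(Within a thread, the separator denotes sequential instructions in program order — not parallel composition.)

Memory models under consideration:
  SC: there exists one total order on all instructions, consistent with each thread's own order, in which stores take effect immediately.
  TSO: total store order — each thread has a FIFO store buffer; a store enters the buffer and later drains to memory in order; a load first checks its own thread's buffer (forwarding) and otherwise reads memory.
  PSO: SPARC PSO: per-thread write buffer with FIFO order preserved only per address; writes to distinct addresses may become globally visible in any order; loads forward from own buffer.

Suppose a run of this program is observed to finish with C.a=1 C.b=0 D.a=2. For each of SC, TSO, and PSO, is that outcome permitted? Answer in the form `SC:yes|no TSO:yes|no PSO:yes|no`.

SC:no TSO:no PSO:yes

outcome vector order: (C.a,C.b,D.a)
SC: 6 outcomes — {(0,0,0) (0,0,2) (0,2,0) (0,2,2) (1,2,0) (1,2,2)}
TSO: 6 outcomes — {(0,0,0) (0,0,2) (0,2,0) (0,2,2) (1,2,0) (1,2,2)}
PSO: 8 outcomes — {(0,0,0) (0,0,2) (0,2,0) (0,2,2) (1,0,0) (1,0,2) (1,2,0) (1,2,2)}
target (1,0,2) ∈ {PSO}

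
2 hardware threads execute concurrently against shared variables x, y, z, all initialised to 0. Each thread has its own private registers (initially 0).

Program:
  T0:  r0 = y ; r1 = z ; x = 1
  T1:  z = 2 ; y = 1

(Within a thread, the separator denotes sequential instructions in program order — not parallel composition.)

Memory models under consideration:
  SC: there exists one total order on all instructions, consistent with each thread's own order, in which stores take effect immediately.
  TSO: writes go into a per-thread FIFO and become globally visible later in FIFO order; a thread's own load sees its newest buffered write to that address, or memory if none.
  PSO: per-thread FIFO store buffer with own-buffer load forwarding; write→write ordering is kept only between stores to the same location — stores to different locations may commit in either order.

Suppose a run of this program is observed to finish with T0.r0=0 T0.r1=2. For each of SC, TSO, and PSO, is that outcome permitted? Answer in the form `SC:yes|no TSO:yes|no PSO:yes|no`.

SC:yes TSO:yes PSO:yes

outcome vector order: (T0.r0,T0.r1)
under SC → <0 0>; <0 2>; <1 2>
under TSO → <0 0>; <0 2>; <1 2>
under PSO → <0 0>; <0 2>; <1 0>; <1 2>
target <0 2> ∈ {SC,TSO,PSO}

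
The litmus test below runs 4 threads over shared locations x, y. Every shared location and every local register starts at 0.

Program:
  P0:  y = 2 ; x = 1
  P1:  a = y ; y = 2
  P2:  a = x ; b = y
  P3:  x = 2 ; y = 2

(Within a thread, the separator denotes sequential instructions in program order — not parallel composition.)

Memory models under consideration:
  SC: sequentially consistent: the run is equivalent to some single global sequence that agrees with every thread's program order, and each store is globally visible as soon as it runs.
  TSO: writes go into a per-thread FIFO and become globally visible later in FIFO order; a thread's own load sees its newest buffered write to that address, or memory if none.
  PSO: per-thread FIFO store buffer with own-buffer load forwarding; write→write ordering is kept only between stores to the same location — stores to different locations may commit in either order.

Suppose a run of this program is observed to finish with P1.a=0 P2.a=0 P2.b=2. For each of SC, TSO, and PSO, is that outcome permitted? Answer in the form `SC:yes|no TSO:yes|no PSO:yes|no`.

outcome vector order: (P1.a,P2.a,P2.b)
under SC → 0/0/0, 0/0/2, 0/1/2, 0/2/0, 0/2/2, 2/0/0, 2/0/2, 2/1/2, 2/2/0, 2/2/2
under TSO → 0/0/0, 0/0/2, 0/1/2, 0/2/0, 0/2/2, 2/0/0, 2/0/2, 2/1/2, 2/2/0, 2/2/2
under PSO → 0/0/0, 0/0/2, 0/1/0, 0/1/2, 0/2/0, 0/2/2, 2/0/0, 2/0/2, 2/1/0, 2/1/2, 2/2/0, 2/2/2
target 0/0/2 ∈ {SC,TSO,PSO}

SC:yes TSO:yes PSO:yes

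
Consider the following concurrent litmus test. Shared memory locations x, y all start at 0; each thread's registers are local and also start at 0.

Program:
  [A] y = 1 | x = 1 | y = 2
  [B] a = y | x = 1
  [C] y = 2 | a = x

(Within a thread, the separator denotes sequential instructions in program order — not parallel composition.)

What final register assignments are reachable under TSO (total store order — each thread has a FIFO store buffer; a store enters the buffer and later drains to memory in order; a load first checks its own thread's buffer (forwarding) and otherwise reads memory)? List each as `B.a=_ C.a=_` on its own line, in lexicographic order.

outcome vector order: (B.a,C.a)
|TSO outcomes| = 6

B.a=0 C.a=0
B.a=0 C.a=1
B.a=1 C.a=0
B.a=1 C.a=1
B.a=2 C.a=0
B.a=2 C.a=1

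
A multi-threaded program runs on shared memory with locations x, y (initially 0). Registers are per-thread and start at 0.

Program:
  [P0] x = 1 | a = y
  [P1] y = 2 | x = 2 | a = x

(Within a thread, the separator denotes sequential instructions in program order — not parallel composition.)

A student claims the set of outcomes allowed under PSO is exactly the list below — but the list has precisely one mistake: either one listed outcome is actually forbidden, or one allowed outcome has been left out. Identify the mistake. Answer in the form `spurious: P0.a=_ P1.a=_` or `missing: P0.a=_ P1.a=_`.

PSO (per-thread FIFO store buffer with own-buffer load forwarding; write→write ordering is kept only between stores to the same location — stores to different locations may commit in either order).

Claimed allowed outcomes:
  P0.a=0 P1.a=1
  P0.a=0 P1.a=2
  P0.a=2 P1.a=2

outcome vector order: (P0.a,P1.a)
[PSO] allowed = {01, 02, 21, 22}
PSO∖claimed = {21}

missing: P0.a=2 P1.a=1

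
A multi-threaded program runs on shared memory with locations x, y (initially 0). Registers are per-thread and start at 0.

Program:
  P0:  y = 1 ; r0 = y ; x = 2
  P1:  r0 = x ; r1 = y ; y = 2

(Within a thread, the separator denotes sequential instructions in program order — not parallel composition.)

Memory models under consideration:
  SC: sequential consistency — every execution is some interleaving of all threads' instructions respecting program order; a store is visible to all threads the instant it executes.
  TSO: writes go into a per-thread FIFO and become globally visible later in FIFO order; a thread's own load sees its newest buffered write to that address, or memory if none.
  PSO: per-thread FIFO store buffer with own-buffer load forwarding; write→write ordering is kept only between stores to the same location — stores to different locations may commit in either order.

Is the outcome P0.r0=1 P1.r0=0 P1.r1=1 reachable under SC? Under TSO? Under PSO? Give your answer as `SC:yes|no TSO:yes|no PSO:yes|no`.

outcome vector order: (P0.r0,P1.r0,P1.r1)
[SC] allowed = {<1 0 0>; <1 0 1>; <1 2 1>; <2 0 0>; <2 0 1>}
[TSO] allowed = {<1 0 0>; <1 0 1>; <1 2 1>; <2 0 0>; <2 0 1>}
[PSO] allowed = {<1 0 0>; <1 0 1>; <1 2 0>; <1 2 1>; <2 0 0>; <2 0 1>}
target <1 0 1> ∈ {SC,TSO,PSO}

SC:yes TSO:yes PSO:yes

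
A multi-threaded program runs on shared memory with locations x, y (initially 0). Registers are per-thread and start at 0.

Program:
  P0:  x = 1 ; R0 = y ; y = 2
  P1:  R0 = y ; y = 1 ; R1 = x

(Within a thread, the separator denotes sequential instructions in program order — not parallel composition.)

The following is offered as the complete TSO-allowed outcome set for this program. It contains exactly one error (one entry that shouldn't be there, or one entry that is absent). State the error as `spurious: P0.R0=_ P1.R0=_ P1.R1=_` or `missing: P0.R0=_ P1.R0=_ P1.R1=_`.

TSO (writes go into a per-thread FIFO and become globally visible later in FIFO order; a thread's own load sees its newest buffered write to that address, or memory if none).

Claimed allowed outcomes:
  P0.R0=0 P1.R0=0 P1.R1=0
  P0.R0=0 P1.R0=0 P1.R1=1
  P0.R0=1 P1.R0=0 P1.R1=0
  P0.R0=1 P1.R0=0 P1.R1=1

missing: P0.R0=0 P1.R0=2 P1.R1=1

outcome vector order: (P0.R0,P1.R0,P1.R1)
[TSO] allowed = {<0 0 0>, <0 0 1>, <0 2 1>, <1 0 0>, <1 0 1>}
TSO∖claimed = {<0 2 1>}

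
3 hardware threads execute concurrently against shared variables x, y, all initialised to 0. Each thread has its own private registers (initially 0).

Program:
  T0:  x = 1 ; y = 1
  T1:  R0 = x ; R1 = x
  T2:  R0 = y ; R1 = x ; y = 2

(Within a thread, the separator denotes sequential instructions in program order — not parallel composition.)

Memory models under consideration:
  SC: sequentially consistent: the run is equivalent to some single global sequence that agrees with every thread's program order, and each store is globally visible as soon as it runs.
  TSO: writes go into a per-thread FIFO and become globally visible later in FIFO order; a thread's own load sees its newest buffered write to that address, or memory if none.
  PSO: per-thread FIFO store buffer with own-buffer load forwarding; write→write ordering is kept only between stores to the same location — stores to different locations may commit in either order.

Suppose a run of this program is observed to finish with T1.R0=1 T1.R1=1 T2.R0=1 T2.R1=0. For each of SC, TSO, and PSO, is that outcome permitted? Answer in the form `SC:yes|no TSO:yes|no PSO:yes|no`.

SC:no TSO:no PSO:yes

outcome vector order: (T1.R0,T1.R1,T2.R0,T2.R1)
SC (9): 0000, 0001, 0011, 0100, 0101, 0111, 1100, 1101, 1111
TSO (9): 0000, 0001, 0011, 0100, 0101, 0111, 1100, 1101, 1111
PSO (12): 0000, 0001, 0010, 0011, 0100, 0101, 0110, 0111, 1100, 1101, 1110, 1111
target 1110 ∈ {PSO}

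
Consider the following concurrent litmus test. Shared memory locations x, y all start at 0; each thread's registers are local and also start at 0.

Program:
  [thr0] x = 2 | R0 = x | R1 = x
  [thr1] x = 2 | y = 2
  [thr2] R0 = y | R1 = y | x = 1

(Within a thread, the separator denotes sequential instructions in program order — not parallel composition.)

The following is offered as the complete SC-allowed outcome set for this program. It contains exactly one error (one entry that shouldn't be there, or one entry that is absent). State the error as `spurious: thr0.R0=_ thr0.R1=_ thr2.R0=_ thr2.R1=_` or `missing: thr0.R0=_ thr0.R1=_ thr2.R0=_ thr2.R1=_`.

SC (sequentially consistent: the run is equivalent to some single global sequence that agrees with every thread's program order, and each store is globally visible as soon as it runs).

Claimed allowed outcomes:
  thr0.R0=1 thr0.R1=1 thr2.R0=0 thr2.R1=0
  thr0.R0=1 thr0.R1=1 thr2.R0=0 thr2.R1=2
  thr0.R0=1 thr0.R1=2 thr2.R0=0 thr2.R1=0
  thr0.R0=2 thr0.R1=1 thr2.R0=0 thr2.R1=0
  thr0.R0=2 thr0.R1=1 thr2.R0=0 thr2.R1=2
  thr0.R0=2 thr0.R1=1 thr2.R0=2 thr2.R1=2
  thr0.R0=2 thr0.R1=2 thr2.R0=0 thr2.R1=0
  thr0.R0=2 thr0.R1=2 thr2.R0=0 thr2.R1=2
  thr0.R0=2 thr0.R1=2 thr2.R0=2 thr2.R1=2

outcome vector order: (thr0.R0,thr0.R1,thr2.R0,thr2.R1)
SC (10): <1 1 0 0>; <1 1 0 2>; <1 1 2 2>; <1 2 0 0>; <2 1 0 0>; <2 1 0 2>; <2 1 2 2>; <2 2 0 0>; <2 2 0 2>; <2 2 2 2>
SC∖claimed = {<1 1 2 2>}

missing: thr0.R0=1 thr0.R1=1 thr2.R0=2 thr2.R1=2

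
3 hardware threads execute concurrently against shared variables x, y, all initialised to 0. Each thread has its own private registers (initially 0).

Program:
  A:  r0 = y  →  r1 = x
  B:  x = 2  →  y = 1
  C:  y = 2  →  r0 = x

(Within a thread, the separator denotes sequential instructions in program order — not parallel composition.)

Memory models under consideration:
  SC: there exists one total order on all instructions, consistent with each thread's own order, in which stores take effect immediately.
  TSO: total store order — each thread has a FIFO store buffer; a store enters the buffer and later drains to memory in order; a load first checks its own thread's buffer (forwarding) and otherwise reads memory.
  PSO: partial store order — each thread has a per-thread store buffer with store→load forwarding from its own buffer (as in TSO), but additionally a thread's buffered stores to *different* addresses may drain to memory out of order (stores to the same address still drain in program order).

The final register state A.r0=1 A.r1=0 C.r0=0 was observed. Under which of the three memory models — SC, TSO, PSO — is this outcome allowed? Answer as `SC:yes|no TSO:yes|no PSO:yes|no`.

outcome vector order: (A.r0,A.r1,C.r0)
[SC] allowed = {(0,0,0); (0,0,2); (0,2,0); (0,2,2); (1,2,0); (1,2,2); (2,0,0); (2,0,2); (2,2,0); (2,2,2)}
[TSO] allowed = {(0,0,0); (0,0,2); (0,2,0); (0,2,2); (1,2,0); (1,2,2); (2,0,0); (2,0,2); (2,2,0); (2,2,2)}
[PSO] allowed = {(0,0,0); (0,0,2); (0,2,0); (0,2,2); (1,0,0); (1,0,2); (1,2,0); (1,2,2); (2,0,0); (2,0,2); (2,2,0); (2,2,2)}
target (1,0,0) ∈ {PSO}

SC:no TSO:no PSO:yes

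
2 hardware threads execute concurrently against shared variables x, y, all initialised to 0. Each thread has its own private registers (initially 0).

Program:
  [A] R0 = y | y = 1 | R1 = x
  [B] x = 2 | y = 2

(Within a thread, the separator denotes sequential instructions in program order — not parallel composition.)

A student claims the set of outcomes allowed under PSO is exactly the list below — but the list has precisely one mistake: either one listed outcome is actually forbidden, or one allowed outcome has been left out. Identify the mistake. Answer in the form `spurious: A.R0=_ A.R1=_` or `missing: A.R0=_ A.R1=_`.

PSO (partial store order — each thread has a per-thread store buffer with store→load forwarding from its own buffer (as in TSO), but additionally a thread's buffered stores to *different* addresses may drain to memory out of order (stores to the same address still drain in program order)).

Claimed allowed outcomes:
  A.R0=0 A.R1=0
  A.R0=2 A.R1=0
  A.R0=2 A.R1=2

outcome vector order: (A.R0,A.R1)
under PSO → <0 0> <0 2> <2 0> <2 2>
PSO∖claimed = {<0 2>}

missing: A.R0=0 A.R1=2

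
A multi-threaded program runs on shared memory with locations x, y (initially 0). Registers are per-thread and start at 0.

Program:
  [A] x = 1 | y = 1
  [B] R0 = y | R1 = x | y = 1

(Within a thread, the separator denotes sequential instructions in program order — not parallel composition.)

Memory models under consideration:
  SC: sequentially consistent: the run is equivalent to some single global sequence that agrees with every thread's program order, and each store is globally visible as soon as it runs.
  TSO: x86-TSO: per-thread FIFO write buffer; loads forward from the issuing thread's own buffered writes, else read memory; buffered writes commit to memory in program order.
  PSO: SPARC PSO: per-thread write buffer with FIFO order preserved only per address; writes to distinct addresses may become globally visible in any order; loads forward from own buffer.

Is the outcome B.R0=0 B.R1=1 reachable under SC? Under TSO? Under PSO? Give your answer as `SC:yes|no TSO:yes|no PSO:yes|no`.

SC:yes TSO:yes PSO:yes

outcome vector order: (B.R0,B.R1)
SC: 3 outcomes — {00; 01; 11}
TSO: 3 outcomes — {00; 01; 11}
PSO: 4 outcomes — {00; 01; 10; 11}
target 01 ∈ {SC,TSO,PSO}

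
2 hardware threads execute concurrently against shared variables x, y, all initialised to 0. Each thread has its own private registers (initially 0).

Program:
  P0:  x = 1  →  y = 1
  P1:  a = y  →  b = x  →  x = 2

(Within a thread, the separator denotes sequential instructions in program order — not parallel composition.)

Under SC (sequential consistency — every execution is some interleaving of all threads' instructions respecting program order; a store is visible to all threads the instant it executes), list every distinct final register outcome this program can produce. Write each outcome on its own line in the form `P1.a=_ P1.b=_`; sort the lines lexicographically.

outcome vector order: (P1.a,P1.b)
|SC outcomes| = 3

P1.a=0 P1.b=0
P1.a=0 P1.b=1
P1.a=1 P1.b=1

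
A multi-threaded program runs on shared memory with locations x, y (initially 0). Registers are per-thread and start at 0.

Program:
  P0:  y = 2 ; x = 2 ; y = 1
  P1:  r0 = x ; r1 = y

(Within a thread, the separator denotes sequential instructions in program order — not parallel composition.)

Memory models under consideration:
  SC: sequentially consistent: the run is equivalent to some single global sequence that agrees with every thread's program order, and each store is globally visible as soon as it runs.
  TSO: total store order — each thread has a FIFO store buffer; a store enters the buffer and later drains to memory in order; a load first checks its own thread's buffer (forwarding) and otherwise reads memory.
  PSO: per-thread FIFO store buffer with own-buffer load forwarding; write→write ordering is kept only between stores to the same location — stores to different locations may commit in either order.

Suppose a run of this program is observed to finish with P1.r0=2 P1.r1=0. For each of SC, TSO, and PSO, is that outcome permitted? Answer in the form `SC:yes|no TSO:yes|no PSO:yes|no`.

outcome vector order: (P1.r0,P1.r1)
[SC] allowed = {(0,0); (0,1); (0,2); (2,1); (2,2)}
[TSO] allowed = {(0,0); (0,1); (0,2); (2,1); (2,2)}
[PSO] allowed = {(0,0); (0,1); (0,2); (2,0); (2,1); (2,2)}
target (2,0) ∈ {PSO}

SC:no TSO:no PSO:yes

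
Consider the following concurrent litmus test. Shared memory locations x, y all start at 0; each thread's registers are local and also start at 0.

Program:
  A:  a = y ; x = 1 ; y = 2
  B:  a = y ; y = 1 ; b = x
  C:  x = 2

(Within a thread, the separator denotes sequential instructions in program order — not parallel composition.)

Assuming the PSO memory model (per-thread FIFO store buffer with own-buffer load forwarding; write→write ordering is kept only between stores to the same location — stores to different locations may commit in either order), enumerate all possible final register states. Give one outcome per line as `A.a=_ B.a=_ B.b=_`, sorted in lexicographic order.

A.a=0 B.a=0 B.b=0
A.a=0 B.a=0 B.b=1
A.a=0 B.a=0 B.b=2
A.a=0 B.a=2 B.b=0
A.a=0 B.a=2 B.b=1
A.a=0 B.a=2 B.b=2
A.a=1 B.a=0 B.b=0
A.a=1 B.a=0 B.b=1
A.a=1 B.a=0 B.b=2

outcome vector order: (A.a,B.a,B.b)
|PSO outcomes| = 9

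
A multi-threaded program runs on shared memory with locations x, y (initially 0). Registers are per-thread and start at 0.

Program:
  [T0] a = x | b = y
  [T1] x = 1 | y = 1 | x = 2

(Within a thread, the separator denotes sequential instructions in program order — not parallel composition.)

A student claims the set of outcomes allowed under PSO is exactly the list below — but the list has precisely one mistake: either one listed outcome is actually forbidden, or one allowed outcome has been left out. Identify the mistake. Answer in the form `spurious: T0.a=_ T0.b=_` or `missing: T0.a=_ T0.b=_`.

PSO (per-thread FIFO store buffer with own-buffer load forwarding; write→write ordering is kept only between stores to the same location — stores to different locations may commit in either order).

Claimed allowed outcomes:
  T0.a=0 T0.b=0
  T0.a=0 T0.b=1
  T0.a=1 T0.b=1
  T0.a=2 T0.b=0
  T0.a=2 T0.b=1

outcome vector order: (T0.a,T0.b)
PSO (6): 0/0 0/1 1/0 1/1 2/0 2/1
PSO∖claimed = {1/0}

missing: T0.a=1 T0.b=0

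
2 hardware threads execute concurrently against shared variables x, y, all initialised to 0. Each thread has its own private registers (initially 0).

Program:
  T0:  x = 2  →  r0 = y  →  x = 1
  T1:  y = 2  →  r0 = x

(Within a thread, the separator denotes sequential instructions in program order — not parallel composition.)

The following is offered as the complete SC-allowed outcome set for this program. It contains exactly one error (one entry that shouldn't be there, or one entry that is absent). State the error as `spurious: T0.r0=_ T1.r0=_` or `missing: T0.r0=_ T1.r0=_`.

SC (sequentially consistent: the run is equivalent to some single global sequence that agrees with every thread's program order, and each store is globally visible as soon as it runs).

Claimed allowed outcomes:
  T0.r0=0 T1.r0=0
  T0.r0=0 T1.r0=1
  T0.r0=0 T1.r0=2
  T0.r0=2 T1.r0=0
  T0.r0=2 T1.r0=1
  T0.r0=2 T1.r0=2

spurious: T0.r0=0 T1.r0=0

outcome vector order: (T0.r0,T1.r0)
SC (5): 0/1 0/2 2/0 2/1 2/2
claimed∖SC = {0/0}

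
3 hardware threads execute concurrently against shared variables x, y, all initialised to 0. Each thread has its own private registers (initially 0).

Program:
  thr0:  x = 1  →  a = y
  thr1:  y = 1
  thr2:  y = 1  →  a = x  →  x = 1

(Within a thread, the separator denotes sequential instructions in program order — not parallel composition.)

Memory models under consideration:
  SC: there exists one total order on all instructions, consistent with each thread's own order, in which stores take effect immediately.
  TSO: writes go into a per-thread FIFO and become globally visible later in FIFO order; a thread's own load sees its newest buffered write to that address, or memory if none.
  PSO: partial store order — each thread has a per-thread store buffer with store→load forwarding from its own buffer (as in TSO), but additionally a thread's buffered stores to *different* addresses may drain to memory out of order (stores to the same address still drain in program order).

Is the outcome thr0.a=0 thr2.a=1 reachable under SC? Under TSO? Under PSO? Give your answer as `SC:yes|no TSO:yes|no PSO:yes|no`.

SC:yes TSO:yes PSO:yes

outcome vector order: (thr0.a,thr2.a)
SC (3): 01, 10, 11
TSO (4): 00, 01, 10, 11
PSO (4): 00, 01, 10, 11
target 01 ∈ {SC,TSO,PSO}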